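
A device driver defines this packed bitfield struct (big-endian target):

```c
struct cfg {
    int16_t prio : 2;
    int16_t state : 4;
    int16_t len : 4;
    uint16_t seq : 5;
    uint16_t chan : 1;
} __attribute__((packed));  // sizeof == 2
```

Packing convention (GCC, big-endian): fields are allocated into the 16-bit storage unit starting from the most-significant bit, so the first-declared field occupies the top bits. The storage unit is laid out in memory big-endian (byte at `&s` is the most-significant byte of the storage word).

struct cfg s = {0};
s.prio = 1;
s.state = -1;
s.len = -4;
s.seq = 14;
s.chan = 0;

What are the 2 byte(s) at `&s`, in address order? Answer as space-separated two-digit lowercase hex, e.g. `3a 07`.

7f 1c

[14+:2] prio=1 & 0x3 = 0x1; word=0x4000
[10+:4] state=-1 & 0xf = 0xf; word=0x7c00
[6+:4] len=-4 & 0xf = 0xc; word=0x7f00
[1+:5] seq=14 & 0x1f = 0xe; word=0x7f1c
[0+:1] chan=0 & 0x1 = 0x0; word=0x7f1c
word = 0x7f1c → big-endian bytes:
  [0]=0x7f  [1]=0x1c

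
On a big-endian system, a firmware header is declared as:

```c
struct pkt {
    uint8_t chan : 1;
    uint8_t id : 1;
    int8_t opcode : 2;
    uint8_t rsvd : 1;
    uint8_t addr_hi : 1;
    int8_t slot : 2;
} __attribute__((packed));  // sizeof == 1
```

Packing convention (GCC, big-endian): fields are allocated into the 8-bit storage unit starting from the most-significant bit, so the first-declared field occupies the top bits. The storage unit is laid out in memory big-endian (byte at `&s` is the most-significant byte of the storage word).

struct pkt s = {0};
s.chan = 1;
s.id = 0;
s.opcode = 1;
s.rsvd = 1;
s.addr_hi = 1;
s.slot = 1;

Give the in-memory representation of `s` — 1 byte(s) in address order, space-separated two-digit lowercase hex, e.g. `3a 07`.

chan (1b) val=1 bits=0x1 at bit 7: 0x80
id (1b) val=0 bits=0x0 at bit 6: 0x80
opcode (2b) val=1 bits=0x1 at bit 4: 0x90
rsvd (1b) val=1 bits=0x1 at bit 3: 0x98
addr_hi (1b) val=1 bits=0x1 at bit 2: 0x9c
slot (2b) val=1 bits=0x1 at bit 0: 0x9d
word = 0x9d → big-endian bytes:
  [0]=0x9d

9d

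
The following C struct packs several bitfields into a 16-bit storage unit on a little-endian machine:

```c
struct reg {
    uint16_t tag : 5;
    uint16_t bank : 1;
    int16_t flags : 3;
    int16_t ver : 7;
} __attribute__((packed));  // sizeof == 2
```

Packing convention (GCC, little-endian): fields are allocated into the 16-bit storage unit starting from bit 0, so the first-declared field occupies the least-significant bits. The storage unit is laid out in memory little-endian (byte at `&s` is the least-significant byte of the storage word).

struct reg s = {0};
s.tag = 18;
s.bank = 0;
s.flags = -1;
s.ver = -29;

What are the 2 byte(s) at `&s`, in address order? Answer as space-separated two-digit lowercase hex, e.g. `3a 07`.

[0+:5] tag=18 & 0x1f = 0x12; word=0x0012
[5+:1] bank=0 & 0x1 = 0x0; word=0x0012
[6+:3] flags=-1 & 0x7 = 0x7; word=0x01d2
[9+:7] ver=-29 & 0x7f = 0x63; word=0xc7d2
word = 0xc7d2 → little-endian bytes:
  [0]=0xd2  [1]=0xc7

d2 c7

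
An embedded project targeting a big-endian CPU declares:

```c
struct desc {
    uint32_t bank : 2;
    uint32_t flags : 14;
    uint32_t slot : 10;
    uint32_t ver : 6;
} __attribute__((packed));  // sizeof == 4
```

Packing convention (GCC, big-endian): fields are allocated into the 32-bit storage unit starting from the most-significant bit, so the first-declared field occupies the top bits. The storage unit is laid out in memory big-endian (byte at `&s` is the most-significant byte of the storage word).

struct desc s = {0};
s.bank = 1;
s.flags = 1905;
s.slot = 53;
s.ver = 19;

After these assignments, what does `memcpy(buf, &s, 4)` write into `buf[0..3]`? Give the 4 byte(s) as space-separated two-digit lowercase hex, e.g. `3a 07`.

bank (2b) val=1 bits=0x1 at bit 30: 0x40000000
flags (14b) val=1905 bits=0x771 at bit 16: 0x47710000
slot (10b) val=53 bits=0x35 at bit 6: 0x47710d40
ver (6b) val=19 bits=0x13 at bit 0: 0x47710d53
word = 0x47710d53 → big-endian bytes:
  [0]=0x47  [1]=0x71  [2]=0x0d  [3]=0x53

47 71 0d 53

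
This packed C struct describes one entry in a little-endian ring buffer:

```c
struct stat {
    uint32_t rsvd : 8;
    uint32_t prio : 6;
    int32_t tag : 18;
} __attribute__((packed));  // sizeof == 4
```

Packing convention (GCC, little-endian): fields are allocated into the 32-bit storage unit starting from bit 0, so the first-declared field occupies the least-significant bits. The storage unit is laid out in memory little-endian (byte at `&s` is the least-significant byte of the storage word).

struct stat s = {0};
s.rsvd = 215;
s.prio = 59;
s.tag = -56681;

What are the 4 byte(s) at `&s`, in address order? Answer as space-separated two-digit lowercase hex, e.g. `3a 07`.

d7 fb a5 c8

rsvd:8 = 215 → 0xd7 << 0 → word 0x000000d7
prio:6 = 59 → 0x3b << 8 → word 0x00003bd7
tag:18 = -56681 → 0x32297 << 14 → word 0xc8a5fbd7
word = 0xc8a5fbd7 → little-endian bytes:
  [0]=0xd7  [1]=0xfb  [2]=0xa5  [3]=0xc8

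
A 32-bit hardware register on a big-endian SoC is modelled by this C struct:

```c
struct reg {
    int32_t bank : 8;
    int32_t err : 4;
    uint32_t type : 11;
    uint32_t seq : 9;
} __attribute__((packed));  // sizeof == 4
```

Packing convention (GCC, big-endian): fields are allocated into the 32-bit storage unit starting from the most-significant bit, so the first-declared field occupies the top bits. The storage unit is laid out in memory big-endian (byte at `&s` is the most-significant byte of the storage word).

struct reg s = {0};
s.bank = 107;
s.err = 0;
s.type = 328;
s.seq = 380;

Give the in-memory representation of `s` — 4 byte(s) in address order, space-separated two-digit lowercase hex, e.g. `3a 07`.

6b 02 91 7c

bank:8 = 107 → 0x6b << 24 → word 0x6b000000
err:4 = 0 → 0x0 << 20 → word 0x6b000000
type:11 = 328 → 0x148 << 9 → word 0x6b029000
seq:9 = 380 → 0x17c << 0 → word 0x6b02917c
word = 0x6b02917c → big-endian bytes:
  [0]=0x6b  [1]=0x02  [2]=0x91  [3]=0x7c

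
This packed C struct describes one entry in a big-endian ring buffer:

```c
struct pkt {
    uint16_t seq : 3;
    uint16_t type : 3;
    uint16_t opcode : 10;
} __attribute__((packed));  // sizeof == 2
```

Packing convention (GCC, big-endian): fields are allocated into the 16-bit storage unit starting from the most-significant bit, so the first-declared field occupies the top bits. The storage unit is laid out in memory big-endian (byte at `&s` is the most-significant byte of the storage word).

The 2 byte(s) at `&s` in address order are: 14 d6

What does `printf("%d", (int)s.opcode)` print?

[0]=0x14 [1]=0xd6 (big-endian) → word 0x14d6
seq:3 @ bit 13 → (0x14d6>>13)&0x7 = 0x0
type:3 @ bit 10 → (0x14d6>>10)&0x7 = 0x5
opcode:10 @ bit 0 → (0x14d6>>0)&0x3ff = 0xd6  ←

214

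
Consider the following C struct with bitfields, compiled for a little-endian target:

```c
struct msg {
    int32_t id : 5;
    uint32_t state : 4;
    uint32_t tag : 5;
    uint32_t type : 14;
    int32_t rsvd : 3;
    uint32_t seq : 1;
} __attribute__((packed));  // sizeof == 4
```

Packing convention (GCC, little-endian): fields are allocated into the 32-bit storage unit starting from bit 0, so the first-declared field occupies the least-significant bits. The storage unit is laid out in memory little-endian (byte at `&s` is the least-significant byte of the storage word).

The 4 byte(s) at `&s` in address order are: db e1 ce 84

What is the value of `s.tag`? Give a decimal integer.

[0]=0xdb [1]=0xe1 [2]=0xce [3]=0x84 (little-endian) → word 0x84cee1db
id:5 @ bit 0 → (0x84cee1db>>0)&0x1f = 0x1b
state:4 @ bit 5 → (0x84cee1db>>5)&0xf = 0xe
tag:5 @ bit 9 → (0x84cee1db>>9)&0x1f = 0x10  ←
type:14 @ bit 14 → (0x84cee1db>>14)&0x3fff = 0x133b
rsvd:3 @ bit 28 → (0x84cee1db>>28)&0x7 = 0x0
seq:1 @ bit 31 → (0x84cee1db>>31)&0x1 = 0x1

16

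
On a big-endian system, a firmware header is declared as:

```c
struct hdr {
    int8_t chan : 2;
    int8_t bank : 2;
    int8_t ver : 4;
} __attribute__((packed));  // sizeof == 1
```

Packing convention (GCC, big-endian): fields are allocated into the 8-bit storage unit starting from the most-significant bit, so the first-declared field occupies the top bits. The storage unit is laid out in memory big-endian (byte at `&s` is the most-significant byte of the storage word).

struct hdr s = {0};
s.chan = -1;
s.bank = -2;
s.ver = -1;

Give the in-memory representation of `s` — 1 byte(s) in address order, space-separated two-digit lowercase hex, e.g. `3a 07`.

chan (2b) val=-1 bits=0x3 at bit 6: 0xc0
bank (2b) val=-2 bits=0x2 at bit 4: 0xe0
ver (4b) val=-1 bits=0xf at bit 0: 0xef
word = 0xef → big-endian bytes:
  [0]=0xef

ef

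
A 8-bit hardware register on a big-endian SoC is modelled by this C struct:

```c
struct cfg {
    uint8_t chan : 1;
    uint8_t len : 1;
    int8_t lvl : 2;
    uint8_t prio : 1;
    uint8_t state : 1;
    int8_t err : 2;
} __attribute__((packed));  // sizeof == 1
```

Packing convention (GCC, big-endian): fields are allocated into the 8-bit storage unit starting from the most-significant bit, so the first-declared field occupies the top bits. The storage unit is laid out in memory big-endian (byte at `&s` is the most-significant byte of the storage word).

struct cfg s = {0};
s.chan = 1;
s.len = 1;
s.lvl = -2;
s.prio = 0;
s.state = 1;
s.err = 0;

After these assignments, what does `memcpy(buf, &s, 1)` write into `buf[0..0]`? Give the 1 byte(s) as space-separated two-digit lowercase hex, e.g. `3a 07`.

chan:1 = 1 → 0x1 << 7 → word 0x80
len:1 = 1 → 0x1 << 6 → word 0xc0
lvl:2 = -2 → 0x2 << 4 → word 0xe0
prio:1 = 0 → 0x0 << 3 → word 0xe0
state:1 = 1 → 0x1 << 2 → word 0xe4
err:2 = 0 → 0x0 << 0 → word 0xe4
word = 0xe4 → big-endian bytes:
  [0]=0xe4

e4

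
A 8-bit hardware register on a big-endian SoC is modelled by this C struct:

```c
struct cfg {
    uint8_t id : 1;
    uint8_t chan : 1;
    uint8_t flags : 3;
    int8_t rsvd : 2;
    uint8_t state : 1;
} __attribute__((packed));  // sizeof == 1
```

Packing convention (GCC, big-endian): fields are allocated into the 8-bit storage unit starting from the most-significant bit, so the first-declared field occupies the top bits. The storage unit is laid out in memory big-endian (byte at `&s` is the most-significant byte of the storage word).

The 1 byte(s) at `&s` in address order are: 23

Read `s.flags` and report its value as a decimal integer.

4

[0]=0x23 (big-endian) → word 0x23
id:1 @ bit 7 → (0x23>>7)&0x1 = 0x0
chan:1 @ bit 6 → (0x23>>6)&0x1 = 0x0
flags:3 @ bit 3 → (0x23>>3)&0x7 = 0x4  ←
rsvd:2 @ bit 1 → (0x23>>1)&0x3 = 0x1
state:1 @ bit 0 → (0x23>>0)&0x1 = 0x1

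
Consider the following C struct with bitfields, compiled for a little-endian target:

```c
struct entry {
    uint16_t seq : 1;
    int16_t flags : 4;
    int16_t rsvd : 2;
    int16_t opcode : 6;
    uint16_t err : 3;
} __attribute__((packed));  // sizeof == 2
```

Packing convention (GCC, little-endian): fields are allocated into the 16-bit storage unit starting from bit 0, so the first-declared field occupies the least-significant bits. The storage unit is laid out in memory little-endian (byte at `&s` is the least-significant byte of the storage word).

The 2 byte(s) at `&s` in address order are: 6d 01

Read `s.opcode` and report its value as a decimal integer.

2

[0]=0x6d [1]=0x01 (little-endian) → word 0x016d
seq [0+:1] = (word>>0) & 0x1 = 1
flags [1+:4] = (word>>1) & 0xf = 6
rsvd [5+:2] = (word>>5) & 0x3 = 3
opcode [7+:6] = (word>>7) & 0x3f = 2  ←
err [13+:3] = (word>>13) & 0x7 = 0
opcode signed 6b, MSB=0: value = 2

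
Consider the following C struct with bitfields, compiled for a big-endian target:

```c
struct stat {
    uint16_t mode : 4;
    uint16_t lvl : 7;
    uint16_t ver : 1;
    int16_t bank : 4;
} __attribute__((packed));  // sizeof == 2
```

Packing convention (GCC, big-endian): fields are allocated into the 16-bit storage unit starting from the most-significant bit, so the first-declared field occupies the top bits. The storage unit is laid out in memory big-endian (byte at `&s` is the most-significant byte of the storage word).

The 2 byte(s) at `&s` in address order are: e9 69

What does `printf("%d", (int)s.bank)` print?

[0]=0xe9 [1]=0x69 (big-endian) → word 0xe969
mode:4 @ bit 12 → (0xe969>>12)&0xf = 0xe
lvl:7 @ bit 5 → (0xe969>>5)&0x7f = 0x4b
ver:1 @ bit 4 → (0xe969>>4)&0x1 = 0x0
bank:4 @ bit 0 → (0xe969>>0)&0xf = 0x9  ←
bank signed 4b, MSB=1: 9 - 16 = -7

-7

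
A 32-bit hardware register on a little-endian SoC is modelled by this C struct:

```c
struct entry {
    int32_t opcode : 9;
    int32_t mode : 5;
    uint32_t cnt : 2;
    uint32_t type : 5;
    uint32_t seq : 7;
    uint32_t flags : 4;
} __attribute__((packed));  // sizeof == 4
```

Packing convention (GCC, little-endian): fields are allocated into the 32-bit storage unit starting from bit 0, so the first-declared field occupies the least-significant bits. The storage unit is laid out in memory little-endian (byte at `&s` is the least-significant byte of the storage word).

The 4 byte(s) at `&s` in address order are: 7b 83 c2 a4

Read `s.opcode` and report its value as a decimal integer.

-133

[0]=0x7b [1]=0x83 [2]=0xc2 [3]=0xa4 (little-endian) → word 0xa4c2837b
opcode:9 @ bit 0 → (0xa4c2837b>>0)&0x1ff = 0x17b  ←
mode:5 @ bit 9 → (0xa4c2837b>>9)&0x1f = 0x1
cnt:2 @ bit 14 → (0xa4c2837b>>14)&0x3 = 0x2
type:5 @ bit 16 → (0xa4c2837b>>16)&0x1f = 0x2
seq:7 @ bit 21 → (0xa4c2837b>>21)&0x7f = 0x26
flags:4 @ bit 28 → (0xa4c2837b>>28)&0xf = 0xa
opcode signed 9b, MSB=1: 379 - 512 = -133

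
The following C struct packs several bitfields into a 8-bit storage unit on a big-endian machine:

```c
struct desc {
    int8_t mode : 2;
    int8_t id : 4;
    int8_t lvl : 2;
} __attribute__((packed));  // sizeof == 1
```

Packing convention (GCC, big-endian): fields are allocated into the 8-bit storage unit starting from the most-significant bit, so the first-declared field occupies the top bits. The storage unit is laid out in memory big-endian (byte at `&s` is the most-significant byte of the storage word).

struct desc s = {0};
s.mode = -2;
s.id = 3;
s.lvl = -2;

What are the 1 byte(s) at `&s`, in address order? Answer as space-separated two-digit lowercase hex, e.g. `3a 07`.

8e

mode:2 = -2 → 0x2 << 6 → word 0x80
id:4 = 3 → 0x3 << 2 → word 0x8c
lvl:2 = -2 → 0x2 << 0 → word 0x8e
word = 0x8e → big-endian bytes:
  [0]=0x8e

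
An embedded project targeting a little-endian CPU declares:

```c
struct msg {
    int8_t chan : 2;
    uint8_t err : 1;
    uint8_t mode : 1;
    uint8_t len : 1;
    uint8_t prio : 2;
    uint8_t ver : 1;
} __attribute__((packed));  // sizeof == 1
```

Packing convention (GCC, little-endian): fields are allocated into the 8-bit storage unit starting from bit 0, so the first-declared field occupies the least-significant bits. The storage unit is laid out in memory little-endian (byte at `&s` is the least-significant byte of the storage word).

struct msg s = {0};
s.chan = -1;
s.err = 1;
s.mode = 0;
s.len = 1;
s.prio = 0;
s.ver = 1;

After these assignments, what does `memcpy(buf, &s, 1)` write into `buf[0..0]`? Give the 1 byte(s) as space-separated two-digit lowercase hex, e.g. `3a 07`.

97

chan:2 = -1 → 0x3 << 0 → word 0x03
err:1 = 1 → 0x1 << 2 → word 0x07
mode:1 = 0 → 0x0 << 3 → word 0x07
len:1 = 1 → 0x1 << 4 → word 0x17
prio:2 = 0 → 0x0 << 5 → word 0x17
ver:1 = 1 → 0x1 << 7 → word 0x97
word = 0x97 → little-endian bytes:
  [0]=0x97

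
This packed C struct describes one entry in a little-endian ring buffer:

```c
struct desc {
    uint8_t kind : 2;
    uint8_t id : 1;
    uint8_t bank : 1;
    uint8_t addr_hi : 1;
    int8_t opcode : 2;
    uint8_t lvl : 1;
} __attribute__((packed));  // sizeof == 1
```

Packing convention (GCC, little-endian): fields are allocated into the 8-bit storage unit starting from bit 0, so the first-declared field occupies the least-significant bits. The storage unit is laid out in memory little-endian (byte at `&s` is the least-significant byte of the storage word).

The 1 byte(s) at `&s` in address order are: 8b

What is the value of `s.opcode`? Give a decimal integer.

[0]=0x8b (little-endian) → word 0x8b
kind:2 @ bit 0 → (0x8b>>0)&0x3 = 0x3
id:1 @ bit 2 → (0x8b>>2)&0x1 = 0x0
bank:1 @ bit 3 → (0x8b>>3)&0x1 = 0x1
addr_hi:1 @ bit 4 → (0x8b>>4)&0x1 = 0x0
opcode:2 @ bit 5 → (0x8b>>5)&0x3 = 0x0  ←
lvl:1 @ bit 7 → (0x8b>>7)&0x1 = 0x1
opcode signed 2b, MSB=0: value = 0

0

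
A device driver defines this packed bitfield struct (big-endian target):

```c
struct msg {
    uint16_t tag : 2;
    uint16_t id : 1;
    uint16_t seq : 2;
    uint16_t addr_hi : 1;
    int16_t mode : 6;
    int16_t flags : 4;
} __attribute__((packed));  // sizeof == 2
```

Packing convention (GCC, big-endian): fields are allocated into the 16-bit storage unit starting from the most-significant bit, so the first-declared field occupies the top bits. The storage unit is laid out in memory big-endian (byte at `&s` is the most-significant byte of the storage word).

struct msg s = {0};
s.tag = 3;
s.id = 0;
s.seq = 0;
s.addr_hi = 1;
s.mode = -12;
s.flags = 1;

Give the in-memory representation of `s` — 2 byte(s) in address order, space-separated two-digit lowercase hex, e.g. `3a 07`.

c7 41

tag (2b) val=3 bits=0x3 at bit 14: 0xc000
id (1b) val=0 bits=0x0 at bit 13: 0xc000
seq (2b) val=0 bits=0x0 at bit 11: 0xc000
addr_hi (1b) val=1 bits=0x1 at bit 10: 0xc400
mode (6b) val=-12 bits=0x34 at bit 4: 0xc740
flags (4b) val=1 bits=0x1 at bit 0: 0xc741
word = 0xc741 → big-endian bytes:
  [0]=0xc7  [1]=0x41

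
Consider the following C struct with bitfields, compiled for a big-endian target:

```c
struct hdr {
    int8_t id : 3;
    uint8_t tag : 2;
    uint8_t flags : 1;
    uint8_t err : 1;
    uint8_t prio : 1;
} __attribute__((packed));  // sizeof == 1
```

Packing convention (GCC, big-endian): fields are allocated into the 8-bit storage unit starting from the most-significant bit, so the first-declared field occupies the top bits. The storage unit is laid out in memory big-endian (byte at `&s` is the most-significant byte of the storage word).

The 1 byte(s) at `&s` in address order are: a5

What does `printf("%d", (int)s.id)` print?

[0]=0xa5 (big-endian) → word 0xa5
id:3 @ bit 5 → (0xa5>>5)&0x7 = 0x5  ←
tag:2 @ bit 3 → (0xa5>>3)&0x3 = 0x0
flags:1 @ bit 2 → (0xa5>>2)&0x1 = 0x1
err:1 @ bit 1 → (0xa5>>1)&0x1 = 0x0
prio:1 @ bit 0 → (0xa5>>0)&0x1 = 0x1
id signed 3b, MSB=1: 5 - 8 = -3

-3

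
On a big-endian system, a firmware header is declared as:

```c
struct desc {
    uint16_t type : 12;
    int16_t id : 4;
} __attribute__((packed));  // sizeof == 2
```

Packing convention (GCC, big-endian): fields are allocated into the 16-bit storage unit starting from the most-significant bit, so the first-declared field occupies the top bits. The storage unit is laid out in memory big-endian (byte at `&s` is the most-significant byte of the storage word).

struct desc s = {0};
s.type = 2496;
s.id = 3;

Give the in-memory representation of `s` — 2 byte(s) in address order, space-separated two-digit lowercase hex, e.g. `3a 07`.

9c 03

type (12b) val=2496 bits=0x9c0 at bit 4: 0x9c00
id (4b) val=3 bits=0x3 at bit 0: 0x9c03
word = 0x9c03 → big-endian bytes:
  [0]=0x9c  [1]=0x03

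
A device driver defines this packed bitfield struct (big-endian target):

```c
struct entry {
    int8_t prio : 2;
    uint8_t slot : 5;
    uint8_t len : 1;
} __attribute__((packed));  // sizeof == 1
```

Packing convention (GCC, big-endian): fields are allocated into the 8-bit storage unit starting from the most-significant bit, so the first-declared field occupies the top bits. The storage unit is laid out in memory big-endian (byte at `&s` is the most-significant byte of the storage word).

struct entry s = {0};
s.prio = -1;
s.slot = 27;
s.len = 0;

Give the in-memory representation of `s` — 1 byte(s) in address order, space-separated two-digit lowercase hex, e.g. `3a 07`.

prio:2 = -1 → 0x3 << 6 → word 0xc0
slot:5 = 27 → 0x1b << 1 → word 0xf6
len:1 = 0 → 0x0 << 0 → word 0xf6
word = 0xf6 → big-endian bytes:
  [0]=0xf6

f6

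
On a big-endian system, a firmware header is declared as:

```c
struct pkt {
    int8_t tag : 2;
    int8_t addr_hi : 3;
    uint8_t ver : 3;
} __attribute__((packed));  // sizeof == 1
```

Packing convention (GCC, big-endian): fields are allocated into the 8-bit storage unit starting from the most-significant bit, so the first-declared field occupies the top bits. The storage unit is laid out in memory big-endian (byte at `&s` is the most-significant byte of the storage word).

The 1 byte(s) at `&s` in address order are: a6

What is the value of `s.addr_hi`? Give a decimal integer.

[0]=0xa6 (big-endian) → word 0xa6
tag:2 @ bit 6 → (0xa6>>6)&0x3 = 0x2
addr_hi:3 @ bit 3 → (0xa6>>3)&0x7 = 0x4  ←
ver:3 @ bit 0 → (0xa6>>0)&0x7 = 0x6
addr_hi signed 3b, MSB=1: 4 - 8 = -4

-4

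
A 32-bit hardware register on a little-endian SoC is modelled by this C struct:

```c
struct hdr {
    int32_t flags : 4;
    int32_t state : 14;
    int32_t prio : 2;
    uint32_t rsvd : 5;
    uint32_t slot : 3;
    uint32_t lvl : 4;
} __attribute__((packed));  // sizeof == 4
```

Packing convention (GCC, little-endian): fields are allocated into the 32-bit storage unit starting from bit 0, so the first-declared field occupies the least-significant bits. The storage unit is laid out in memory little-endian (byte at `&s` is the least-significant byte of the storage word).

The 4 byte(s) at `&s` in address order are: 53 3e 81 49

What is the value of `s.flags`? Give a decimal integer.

[0]=0x53 [1]=0x3e [2]=0x81 [3]=0x49 (little-endian) → word 0x49813e53
flags [0+:4] = (word>>0) & 0xf = 3  ←
state [4+:14] = (word>>4) & 0x3fff = 5093
prio [18+:2] = (word>>18) & 0x3 = 0
rsvd [20+:5] = (word>>20) & 0x1f = 24
slot [25+:3] = (word>>25) & 0x7 = 4
lvl [28+:4] = (word>>28) & 0xf = 4
flags signed 4b, MSB=0: value = 3

3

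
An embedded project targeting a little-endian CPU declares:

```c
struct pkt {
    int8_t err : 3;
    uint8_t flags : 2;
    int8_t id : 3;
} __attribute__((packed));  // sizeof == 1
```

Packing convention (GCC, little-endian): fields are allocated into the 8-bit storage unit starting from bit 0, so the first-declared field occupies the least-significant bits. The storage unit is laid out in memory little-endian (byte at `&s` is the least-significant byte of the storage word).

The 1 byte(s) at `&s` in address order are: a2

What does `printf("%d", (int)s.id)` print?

[0]=0xa2 (little-endian) → word 0xa2
err:3 @ bit 0 → (0xa2>>0)&0x7 = 0x2
flags:2 @ bit 3 → (0xa2>>3)&0x3 = 0x0
id:3 @ bit 5 → (0xa2>>5)&0x7 = 0x5  ←
id signed 3b, MSB=1: 5 - 8 = -3

-3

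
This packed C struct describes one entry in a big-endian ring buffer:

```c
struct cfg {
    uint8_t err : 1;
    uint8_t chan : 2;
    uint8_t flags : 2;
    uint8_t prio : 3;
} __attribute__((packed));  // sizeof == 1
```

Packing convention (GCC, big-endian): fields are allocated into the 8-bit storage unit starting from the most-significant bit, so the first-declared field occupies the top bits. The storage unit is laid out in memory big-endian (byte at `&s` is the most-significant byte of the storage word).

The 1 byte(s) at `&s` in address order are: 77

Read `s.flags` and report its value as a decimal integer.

2

[0]=0x77 (big-endian) → word 0x77
err [7+:1] = (word>>7) & 0x1 = 0
chan [5+:2] = (word>>5) & 0x3 = 3
flags [3+:2] = (word>>3) & 0x3 = 2  ←
prio [0+:3] = (word>>0) & 0x7 = 7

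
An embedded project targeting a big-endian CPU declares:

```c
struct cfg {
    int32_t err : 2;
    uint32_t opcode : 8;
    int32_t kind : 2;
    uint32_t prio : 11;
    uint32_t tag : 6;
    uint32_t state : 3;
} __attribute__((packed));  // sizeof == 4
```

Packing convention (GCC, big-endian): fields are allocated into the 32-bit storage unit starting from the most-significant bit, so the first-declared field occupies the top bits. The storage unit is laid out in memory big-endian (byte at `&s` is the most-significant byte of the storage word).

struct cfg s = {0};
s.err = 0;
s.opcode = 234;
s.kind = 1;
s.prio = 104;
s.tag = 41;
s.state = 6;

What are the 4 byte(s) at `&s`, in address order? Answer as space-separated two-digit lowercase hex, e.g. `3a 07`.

err:2 = 0 → 0x0 << 30 → word 0x00000000
opcode:8 = 234 → 0xea << 22 → word 0x3a800000
kind:2 = 1 → 0x1 << 20 → word 0x3a900000
prio:11 = 104 → 0x68 << 9 → word 0x3a90d000
tag:6 = 41 → 0x29 << 3 → word 0x3a90d148
state:3 = 6 → 0x6 << 0 → word 0x3a90d14e
word = 0x3a90d14e → big-endian bytes:
  [0]=0x3a  [1]=0x90  [2]=0xd1  [3]=0x4e

3a 90 d1 4e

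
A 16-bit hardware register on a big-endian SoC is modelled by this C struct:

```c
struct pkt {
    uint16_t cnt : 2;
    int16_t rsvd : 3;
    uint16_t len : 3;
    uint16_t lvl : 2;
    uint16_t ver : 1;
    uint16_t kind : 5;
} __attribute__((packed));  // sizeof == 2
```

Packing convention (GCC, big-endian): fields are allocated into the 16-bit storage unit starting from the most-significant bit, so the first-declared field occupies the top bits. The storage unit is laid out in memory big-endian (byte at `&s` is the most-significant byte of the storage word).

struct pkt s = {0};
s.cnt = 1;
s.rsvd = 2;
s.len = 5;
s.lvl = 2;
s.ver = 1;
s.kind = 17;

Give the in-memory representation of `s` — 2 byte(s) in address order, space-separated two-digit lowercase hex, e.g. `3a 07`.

55 b1

[14+:2] cnt=1 & 0x3 = 0x1; word=0x4000
[11+:3] rsvd=2 & 0x7 = 0x2; word=0x5000
[8+:3] len=5 & 0x7 = 0x5; word=0x5500
[6+:2] lvl=2 & 0x3 = 0x2; word=0x5580
[5+:1] ver=1 & 0x1 = 0x1; word=0x55a0
[0+:5] kind=17 & 0x1f = 0x11; word=0x55b1
word = 0x55b1 → big-endian bytes:
  [0]=0x55  [1]=0xb1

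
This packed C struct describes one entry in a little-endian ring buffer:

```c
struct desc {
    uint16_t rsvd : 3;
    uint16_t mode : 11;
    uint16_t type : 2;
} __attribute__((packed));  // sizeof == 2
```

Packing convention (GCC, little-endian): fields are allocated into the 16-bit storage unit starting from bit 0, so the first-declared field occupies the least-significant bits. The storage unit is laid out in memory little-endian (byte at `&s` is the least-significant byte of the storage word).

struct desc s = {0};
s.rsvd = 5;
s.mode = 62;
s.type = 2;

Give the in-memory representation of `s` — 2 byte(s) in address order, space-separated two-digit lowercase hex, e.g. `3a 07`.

rsvd (3b) val=5 bits=0x5 at bit 0: 0x0005
mode (11b) val=62 bits=0x3e at bit 3: 0x01f5
type (2b) val=2 bits=0x2 at bit 14: 0x81f5
word = 0x81f5 → little-endian bytes:
  [0]=0xf5  [1]=0x81

f5 81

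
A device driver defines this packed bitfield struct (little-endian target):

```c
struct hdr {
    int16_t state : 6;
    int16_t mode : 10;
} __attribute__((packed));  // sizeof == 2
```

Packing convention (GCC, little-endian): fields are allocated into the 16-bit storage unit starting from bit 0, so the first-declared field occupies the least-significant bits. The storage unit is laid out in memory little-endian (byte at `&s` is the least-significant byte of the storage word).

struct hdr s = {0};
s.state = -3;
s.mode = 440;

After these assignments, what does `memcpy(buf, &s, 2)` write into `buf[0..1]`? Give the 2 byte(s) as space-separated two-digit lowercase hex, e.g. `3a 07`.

3d 6e

[0+:6] state=-3 & 0x3f = 0x3d; word=0x003d
[6+:10] mode=440 & 0x3ff = 0x1b8; word=0x6e3d
word = 0x6e3d → little-endian bytes:
  [0]=0x3d  [1]=0x6e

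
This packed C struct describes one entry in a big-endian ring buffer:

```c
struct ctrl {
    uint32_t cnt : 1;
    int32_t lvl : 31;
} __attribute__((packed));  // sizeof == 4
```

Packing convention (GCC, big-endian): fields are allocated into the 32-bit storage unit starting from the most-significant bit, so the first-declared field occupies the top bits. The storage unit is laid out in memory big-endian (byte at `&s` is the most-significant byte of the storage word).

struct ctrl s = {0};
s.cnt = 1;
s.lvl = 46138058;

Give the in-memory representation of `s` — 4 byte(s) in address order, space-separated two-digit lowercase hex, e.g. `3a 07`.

cnt (1b) val=1 bits=0x1 at bit 31: 0x80000000
lvl (31b) val=46138058 bits=0x2c002ca at bit 0: 0x82c002ca
word = 0x82c002ca → big-endian bytes:
  [0]=0x82  [1]=0xc0  [2]=0x02  [3]=0xca

82 c0 02 ca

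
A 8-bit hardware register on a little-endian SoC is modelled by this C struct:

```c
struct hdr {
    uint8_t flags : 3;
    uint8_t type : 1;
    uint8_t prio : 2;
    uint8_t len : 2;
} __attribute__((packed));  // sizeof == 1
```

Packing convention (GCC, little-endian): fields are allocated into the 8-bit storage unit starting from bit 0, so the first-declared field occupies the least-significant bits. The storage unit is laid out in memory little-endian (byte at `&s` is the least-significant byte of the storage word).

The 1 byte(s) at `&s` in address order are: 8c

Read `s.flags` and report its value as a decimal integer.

[0]=0x8c (little-endian) → word 0x8c
flags [0+:3] = (word>>0) & 0x7 = 4  ←
type [3+:1] = (word>>3) & 0x1 = 1
prio [4+:2] = (word>>4) & 0x3 = 0
len [6+:2] = (word>>6) & 0x3 = 2

4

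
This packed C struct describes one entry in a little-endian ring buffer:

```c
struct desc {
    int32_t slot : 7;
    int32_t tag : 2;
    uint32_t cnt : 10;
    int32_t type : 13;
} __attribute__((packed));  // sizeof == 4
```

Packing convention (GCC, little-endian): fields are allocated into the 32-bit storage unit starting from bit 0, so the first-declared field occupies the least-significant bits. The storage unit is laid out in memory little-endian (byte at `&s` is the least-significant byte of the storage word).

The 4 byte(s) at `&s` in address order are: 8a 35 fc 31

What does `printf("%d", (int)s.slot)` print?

[0]=0x8a [1]=0x35 [2]=0xfc [3]=0x31 (little-endian) → word 0x31fc358a
slot [0+:7] = (word>>0) & 0x7f = 10  ←
tag [7+:2] = (word>>7) & 0x3 = 3
cnt [9+:10] = (word>>9) & 0x3ff = 538
type [19+:13] = (word>>19) & 0x1fff = 1599
slot signed 7b, MSB=0: value = 10

10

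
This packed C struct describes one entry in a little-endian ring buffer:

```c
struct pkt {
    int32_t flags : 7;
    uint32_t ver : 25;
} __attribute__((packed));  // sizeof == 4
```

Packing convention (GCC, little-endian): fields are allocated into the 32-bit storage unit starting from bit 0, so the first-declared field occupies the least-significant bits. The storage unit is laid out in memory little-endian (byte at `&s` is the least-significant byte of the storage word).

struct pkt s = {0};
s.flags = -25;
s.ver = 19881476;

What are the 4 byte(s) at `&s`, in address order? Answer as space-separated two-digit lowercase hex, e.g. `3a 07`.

flags (7b) val=-25 bits=0x67 at bit 0: 0x00000067
ver (25b) val=19881476 bits=0x12f5e04 at bit 7: 0x97af0267
word = 0x97af0267 → little-endian bytes:
  [0]=0x67  [1]=0x02  [2]=0xaf  [3]=0x97

67 02 af 97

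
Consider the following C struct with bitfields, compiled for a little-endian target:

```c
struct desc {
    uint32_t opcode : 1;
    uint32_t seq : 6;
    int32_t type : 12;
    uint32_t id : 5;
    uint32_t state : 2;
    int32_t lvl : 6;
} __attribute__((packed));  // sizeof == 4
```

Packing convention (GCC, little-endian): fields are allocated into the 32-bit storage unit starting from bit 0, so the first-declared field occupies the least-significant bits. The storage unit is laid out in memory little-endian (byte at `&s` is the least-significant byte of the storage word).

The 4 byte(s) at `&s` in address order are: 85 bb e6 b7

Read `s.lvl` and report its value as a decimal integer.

-19

[0]=0x85 [1]=0xbb [2]=0xe6 [3]=0xb7 (little-endian) → word 0xb7e6bb85
opcode [0+:1] = (word>>0) & 0x1 = 1
seq [1+:6] = (word>>1) & 0x3f = 2
type [7+:12] = (word>>7) & 0xfff = 3447
id [19+:5] = (word>>19) & 0x1f = 28
state [24+:2] = (word>>24) & 0x3 = 3
lvl [26+:6] = (word>>26) & 0x3f = 45  ←
lvl signed 6b, MSB=1: 45 - 64 = -19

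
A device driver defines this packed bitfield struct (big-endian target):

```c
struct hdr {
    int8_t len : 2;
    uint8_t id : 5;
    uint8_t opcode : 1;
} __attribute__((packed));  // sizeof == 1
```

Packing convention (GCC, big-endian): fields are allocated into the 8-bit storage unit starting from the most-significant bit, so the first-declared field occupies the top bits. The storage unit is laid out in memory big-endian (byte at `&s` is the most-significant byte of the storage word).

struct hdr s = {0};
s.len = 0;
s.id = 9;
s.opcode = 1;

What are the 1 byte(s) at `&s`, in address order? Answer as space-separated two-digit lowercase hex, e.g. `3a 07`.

[6+:2] len=0 & 0x3 = 0x0; word=0x00
[1+:5] id=9 & 0x1f = 0x9; word=0x12
[0+:1] opcode=1 & 0x1 = 0x1; word=0x13
word = 0x13 → big-endian bytes:
  [0]=0x13

13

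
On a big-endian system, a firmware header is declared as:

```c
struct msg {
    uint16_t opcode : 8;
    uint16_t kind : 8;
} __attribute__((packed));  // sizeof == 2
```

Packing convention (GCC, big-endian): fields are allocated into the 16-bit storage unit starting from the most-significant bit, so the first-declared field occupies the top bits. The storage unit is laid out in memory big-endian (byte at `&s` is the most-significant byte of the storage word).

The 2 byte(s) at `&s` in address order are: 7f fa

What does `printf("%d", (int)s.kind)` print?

[0]=0x7f [1]=0xfa (big-endian) → word 0x7ffa
opcode [8+:8] = (word>>8) & 0xff = 127
kind [0+:8] = (word>>0) & 0xff = 250  ←

250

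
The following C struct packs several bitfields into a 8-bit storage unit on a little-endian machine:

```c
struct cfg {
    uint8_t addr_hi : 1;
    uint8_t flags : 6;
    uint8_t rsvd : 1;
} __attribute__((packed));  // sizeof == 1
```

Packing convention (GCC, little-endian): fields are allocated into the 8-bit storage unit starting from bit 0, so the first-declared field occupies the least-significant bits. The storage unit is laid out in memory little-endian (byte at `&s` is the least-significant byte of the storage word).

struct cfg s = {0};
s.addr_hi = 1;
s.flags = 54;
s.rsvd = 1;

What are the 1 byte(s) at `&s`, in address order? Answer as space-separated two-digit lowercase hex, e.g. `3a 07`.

[0+:1] addr_hi=1 & 0x1 = 0x1; word=0x01
[1+:6] flags=54 & 0x3f = 0x36; word=0x6d
[7+:1] rsvd=1 & 0x1 = 0x1; word=0xed
word = 0xed → little-endian bytes:
  [0]=0xed

ed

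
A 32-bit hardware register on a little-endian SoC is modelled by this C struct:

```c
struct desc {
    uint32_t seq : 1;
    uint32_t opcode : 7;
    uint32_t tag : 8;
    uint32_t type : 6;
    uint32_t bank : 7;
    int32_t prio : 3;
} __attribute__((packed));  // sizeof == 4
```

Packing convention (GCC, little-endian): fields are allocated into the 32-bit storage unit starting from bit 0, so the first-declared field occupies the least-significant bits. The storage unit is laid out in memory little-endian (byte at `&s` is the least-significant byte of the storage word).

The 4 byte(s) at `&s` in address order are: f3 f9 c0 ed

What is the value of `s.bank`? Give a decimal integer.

[0]=0xf3 [1]=0xf9 [2]=0xc0 [3]=0xed (little-endian) → word 0xedc0f9f3
seq:1 @ bit 0 → (0xedc0f9f3>>0)&0x1 = 0x1
opcode:7 @ bit 1 → (0xedc0f9f3>>1)&0x7f = 0x79
tag:8 @ bit 8 → (0xedc0f9f3>>8)&0xff = 0xf9
type:6 @ bit 16 → (0xedc0f9f3>>16)&0x3f = 0x0
bank:7 @ bit 22 → (0xedc0f9f3>>22)&0x7f = 0x37  ←
prio:3 @ bit 29 → (0xedc0f9f3>>29)&0x7 = 0x7

55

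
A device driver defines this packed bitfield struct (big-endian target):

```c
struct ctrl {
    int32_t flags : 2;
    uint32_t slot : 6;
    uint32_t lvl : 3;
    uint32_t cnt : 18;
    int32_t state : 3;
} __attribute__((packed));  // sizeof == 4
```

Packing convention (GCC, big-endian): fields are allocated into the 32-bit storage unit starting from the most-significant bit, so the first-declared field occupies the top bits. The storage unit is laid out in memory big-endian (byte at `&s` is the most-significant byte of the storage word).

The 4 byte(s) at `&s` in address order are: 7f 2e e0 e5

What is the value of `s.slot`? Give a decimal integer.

[0]=0x7f [1]=0x2e [2]=0xe0 [3]=0xe5 (big-endian) → word 0x7f2ee0e5
flags:2 @ bit 30 → (0x7f2ee0e5>>30)&0x3 = 0x1
slot:6 @ bit 24 → (0x7f2ee0e5>>24)&0x3f = 0x3f  ←
lvl:3 @ bit 21 → (0x7f2ee0e5>>21)&0x7 = 0x1
cnt:18 @ bit 3 → (0x7f2ee0e5>>3)&0x3ffff = 0x1dc1c
state:3 @ bit 0 → (0x7f2ee0e5>>0)&0x7 = 0x5

63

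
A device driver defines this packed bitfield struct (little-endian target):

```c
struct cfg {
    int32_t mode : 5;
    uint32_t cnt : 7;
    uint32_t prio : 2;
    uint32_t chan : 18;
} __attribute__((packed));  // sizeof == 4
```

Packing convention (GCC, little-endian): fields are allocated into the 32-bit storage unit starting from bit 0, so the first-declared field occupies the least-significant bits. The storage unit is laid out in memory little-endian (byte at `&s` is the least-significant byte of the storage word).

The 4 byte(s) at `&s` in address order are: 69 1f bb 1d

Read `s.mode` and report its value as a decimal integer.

[0]=0x69 [1]=0x1f [2]=0xbb [3]=0x1d (little-endian) → word 0x1dbb1f69
mode [0+:5] = (word>>0) & 0x1f = 9  ←
cnt [5+:7] = (word>>5) & 0x7f = 123
prio [12+:2] = (word>>12) & 0x3 = 1
chan [14+:18] = (word>>14) & 0x3ffff = 30444
mode signed 5b, MSB=0: value = 9

9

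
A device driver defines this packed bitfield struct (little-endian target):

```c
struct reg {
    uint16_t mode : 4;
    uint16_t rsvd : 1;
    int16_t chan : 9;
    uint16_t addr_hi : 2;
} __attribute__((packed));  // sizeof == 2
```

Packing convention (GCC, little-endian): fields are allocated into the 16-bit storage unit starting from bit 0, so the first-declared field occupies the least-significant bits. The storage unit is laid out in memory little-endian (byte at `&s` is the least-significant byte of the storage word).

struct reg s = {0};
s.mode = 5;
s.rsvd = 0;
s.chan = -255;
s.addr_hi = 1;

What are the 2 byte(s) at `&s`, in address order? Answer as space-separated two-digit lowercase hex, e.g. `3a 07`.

25 60

[0+:4] mode=5 & 0xf = 0x5; word=0x0005
[4+:1] rsvd=0 & 0x1 = 0x0; word=0x0005
[5+:9] chan=-255 & 0x1ff = 0x101; word=0x2025
[14+:2] addr_hi=1 & 0x3 = 0x1; word=0x6025
word = 0x6025 → little-endian bytes:
  [0]=0x25  [1]=0x60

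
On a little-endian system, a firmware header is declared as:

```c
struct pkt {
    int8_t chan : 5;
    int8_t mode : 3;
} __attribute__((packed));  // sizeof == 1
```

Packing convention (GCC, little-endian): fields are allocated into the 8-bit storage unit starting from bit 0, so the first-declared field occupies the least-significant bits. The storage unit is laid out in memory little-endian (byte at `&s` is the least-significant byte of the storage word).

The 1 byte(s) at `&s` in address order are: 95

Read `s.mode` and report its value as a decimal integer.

-4

[0]=0x95 (little-endian) → word 0x95
chan:5 @ bit 0 → (0x95>>0)&0x1f = 0x15
mode:3 @ bit 5 → (0x95>>5)&0x7 = 0x4  ←
mode signed 3b, MSB=1: 4 - 8 = -4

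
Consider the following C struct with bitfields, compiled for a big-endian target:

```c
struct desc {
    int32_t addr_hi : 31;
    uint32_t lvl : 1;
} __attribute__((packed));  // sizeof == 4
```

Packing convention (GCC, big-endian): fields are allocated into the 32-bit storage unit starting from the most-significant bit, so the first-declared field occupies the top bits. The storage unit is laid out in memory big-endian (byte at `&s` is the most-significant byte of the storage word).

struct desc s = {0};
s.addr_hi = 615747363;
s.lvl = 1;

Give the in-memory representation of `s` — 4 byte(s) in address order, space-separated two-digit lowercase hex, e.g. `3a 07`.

addr_hi (31b) val=615747363 bits=0x24b38f23 at bit 1: 0x49671e46
lvl (1b) val=1 bits=0x1 at bit 0: 0x49671e47
word = 0x49671e47 → big-endian bytes:
  [0]=0x49  [1]=0x67  [2]=0x1e  [3]=0x47

49 67 1e 47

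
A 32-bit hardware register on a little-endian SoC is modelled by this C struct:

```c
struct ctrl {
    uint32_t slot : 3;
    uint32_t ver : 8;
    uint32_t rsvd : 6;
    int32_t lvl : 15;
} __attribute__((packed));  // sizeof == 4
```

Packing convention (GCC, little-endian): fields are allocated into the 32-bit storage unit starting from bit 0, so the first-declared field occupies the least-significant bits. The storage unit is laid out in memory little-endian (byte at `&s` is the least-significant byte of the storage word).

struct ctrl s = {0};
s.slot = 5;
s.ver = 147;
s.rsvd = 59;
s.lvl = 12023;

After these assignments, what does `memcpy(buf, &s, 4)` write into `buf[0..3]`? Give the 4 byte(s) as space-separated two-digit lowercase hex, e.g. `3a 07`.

9d dc ef 5d

slot (3b) val=5 bits=0x5 at bit 0: 0x00000005
ver (8b) val=147 bits=0x93 at bit 3: 0x0000049d
rsvd (6b) val=59 bits=0x3b at bit 11: 0x0001dc9d
lvl (15b) val=12023 bits=0x2ef7 at bit 17: 0x5defdc9d
word = 0x5defdc9d → little-endian bytes:
  [0]=0x9d  [1]=0xdc  [2]=0xef  [3]=0x5d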